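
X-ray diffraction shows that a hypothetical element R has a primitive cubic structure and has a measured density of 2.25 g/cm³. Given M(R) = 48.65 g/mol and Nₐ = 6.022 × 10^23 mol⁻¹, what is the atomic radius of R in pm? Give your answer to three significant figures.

For a simple cubic cell (Z = 1), a³ = Z·M/(N_A·ρ) = 1 × 48.65 / (6.022 × 10²³ × 2.250) = 3.591 × 10^-23 cm³, so a = 3.299 × 10^-8 cm = 329.9 pm.
Atoms touch along the cell edge, so a = 2r, so r = 0.5000 × a = 165 pm.

165 pm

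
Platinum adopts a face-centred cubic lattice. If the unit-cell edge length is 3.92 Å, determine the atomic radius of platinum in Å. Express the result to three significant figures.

1.39 Å

In an FCC lattice, atoms touch along the face diagonal, so √2·a = 4r.
r = √2·a/4 = 1.4142 × 3.92 / 4 = 1.39 Å.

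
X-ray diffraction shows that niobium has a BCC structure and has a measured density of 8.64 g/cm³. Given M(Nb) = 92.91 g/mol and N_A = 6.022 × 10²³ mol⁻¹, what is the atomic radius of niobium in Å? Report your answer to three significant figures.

For a BCC cell (Z = 2), a³ = Z·M/(N_A·ρ) = 2 × 92.91 / (6.022 × 10²³ × 8.640) = 3.571 × 10^-23 cm³, so a = 3.293 × 10^-8 cm = 3.293 Å.
Atoms touch along the body diagonal, so √3·a = 4r, so r = 0.4330 × a = 1.43 Å.

1.43 Å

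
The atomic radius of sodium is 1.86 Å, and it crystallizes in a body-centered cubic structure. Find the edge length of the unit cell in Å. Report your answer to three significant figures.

In a BCC lattice, atoms touch along the body diagonal, so √3·a = 4r.
a = 4r/√3 = 4 × 1.86 / 1.7321 = 4.30 Å.

4.30 Å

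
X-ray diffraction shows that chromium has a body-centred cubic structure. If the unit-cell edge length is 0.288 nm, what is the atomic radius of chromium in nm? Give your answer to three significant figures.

0.125 nm

In a BCC lattice, atoms touch along the body diagonal, so √3·a = 4r.
r = √3·a/4 = 1.7321 × 0.288 / 4 = 0.125 nm.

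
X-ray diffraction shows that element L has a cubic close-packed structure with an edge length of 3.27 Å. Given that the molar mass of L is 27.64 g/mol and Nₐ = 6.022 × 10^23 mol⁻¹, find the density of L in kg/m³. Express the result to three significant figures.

5250 kg/m³

An FCC unit cell contains Z = 4 atoms.
Cell volume: a³ = (3.27 Å)³ = (3.270 × 10^-8 cm)³ = 3.497 × 10^-23 cm³.
ρ = Z·M/(N_A·a³) = 4 × 27.64 / (6.022 × 10²³ × 3.497 × 10^-23) = 5.251 g/cm³ = 5250 kg/m³.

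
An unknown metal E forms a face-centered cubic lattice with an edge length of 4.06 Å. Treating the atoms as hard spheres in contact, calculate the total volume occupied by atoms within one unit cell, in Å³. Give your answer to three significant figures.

In an FCC lattice atoms touch along the face diagonal, so √2·a = 4r, so r = 0.3536a = 1.435 Å.
V_atoms = Z × (4/3)πr³ = 4 × (4/3)π × (1.435)³ = 49.6 Å³.

49.6 Å³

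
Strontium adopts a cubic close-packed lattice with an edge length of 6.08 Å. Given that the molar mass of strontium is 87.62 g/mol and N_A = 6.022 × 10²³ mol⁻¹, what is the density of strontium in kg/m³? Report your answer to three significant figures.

An FCC unit cell contains Z = 4 atoms.
Cell volume: a³ = (6.08 Å)³ = (6.080 × 10^-8 cm)³ = 2.248 × 10^-22 cm³.
ρ = Z·M/(N_A·a³) = 4 × 87.62 / (6.022 × 10²³ × 2.248 × 10^-22) = 2.589 g/cm³ = 2590 kg/m³.

2590 kg/m³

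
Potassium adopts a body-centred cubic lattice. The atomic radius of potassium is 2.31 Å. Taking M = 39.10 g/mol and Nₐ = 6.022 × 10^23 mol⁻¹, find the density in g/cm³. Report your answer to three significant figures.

In a BCC lattice, atoms touch along the body diagonal, so √3·a = 4r, giving a = 5.335 Å = 5.335 × 10^-8 cm.
With Z = 2, ρ = Z·M/(N_A·a³) = 2 × 39.10 / (6.022 × 10²³ × 1.518 × 10^-22) = 0.8553 g/cm³.

0.855 g/cm³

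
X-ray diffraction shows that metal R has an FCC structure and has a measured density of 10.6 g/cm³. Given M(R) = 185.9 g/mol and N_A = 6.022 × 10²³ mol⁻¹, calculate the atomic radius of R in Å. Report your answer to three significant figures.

1.73 Å

For an FCC cell (Z = 4), a³ = Z·M/(N_A·ρ) = 4 × 185.9 / (6.022 × 10²³ × 10.60) = 1.165 × 10^-22 cm³, so a = 4.884 × 10^-8 cm = 4.884 Å.
Atoms touch along the face diagonal, so √2·a = 4r, so r = 0.3536 × a = 1.73 Å.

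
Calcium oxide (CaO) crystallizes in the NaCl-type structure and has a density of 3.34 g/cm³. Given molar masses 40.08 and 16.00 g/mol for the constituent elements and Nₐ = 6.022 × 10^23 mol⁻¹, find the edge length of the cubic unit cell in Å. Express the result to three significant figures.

M(CaO) = 56.08 g/mol; Z = 4 formula units per cell.
a³ = Z·M/(N_A·ρ) = 4 × 56.08 / (6.022 × 10²³ × 3.34) = 1.115 × 10^-22 cm³, so a = 4.813 × 10^-8 cm = 4.81 Å.

4.81 Å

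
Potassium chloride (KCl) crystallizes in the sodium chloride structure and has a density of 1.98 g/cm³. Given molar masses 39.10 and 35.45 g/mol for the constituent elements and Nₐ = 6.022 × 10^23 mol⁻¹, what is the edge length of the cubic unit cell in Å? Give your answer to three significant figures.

M(KCl) = 74.55 g/mol; Z = 4 formula units per cell.
a³ = Z·M/(N_A·ρ) = 4 × 74.55 / (6.022 × 10²³ × 1.98) = 2.501 × 10^-22 cm³, so a = 6.300 × 10^-8 cm = 6.30 Å.

6.30 Å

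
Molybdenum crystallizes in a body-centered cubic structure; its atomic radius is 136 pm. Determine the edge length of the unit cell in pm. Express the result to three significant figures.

314 pm

In a BCC lattice, atoms touch along the body diagonal, so √3·a = 4r.
a = 4r/√3 = 4 × 136 / 1.7321 = 314 pm.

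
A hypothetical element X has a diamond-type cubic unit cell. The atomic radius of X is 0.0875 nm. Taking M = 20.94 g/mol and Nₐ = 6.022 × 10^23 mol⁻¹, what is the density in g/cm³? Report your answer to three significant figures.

In a diamond cubic lattice, nearest neighbors lie along the body diagonal with √3·a = 8r, giving a = 0.4041 nm = 4.041 × 10^-8 cm.
With Z = 8, ρ = Z·M/(N_A·a³) = 8 × 20.94 / (6.022 × 10²³ × 6.601 × 10^-23) = 4.214 g/cm³.

4.21 g/cm³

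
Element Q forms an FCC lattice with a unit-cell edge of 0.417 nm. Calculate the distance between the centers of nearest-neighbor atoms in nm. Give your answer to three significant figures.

In an FCC structure, atoms touch along the face diagonal, so √2·a = 4r; the nearest-neighbor distance equals 2r = 0.7071·a.
d = 0.7071 × 0.417 = 0.295 nm.

0.295 nm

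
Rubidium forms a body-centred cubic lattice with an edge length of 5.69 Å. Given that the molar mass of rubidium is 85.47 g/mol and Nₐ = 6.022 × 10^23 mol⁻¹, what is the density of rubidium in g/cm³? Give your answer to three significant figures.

1.54 g/cm³

A BCC unit cell contains Z = 2 atoms.
Cell volume: a³ = (5.69 Å)³ = (5.690 × 10^-8 cm)³ = 1.842 × 10^-22 cm³.
ρ = Z·M/(N_A·a³) = 2 × 85.47 / (6.022 × 10²³ × 1.842 × 10^-22) = 1.541 g/cm³.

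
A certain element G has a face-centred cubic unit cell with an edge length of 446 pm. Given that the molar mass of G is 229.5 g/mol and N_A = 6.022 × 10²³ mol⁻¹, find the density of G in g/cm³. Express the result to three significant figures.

An FCC unit cell contains Z = 4 atoms.
Cell volume: a³ = (446 pm)³ = (4.460 × 10^-8 cm)³ = 8.872 × 10^-23 cm³.
ρ = Z·M/(N_A·a³) = 4 × 229.5 / (6.022 × 10²³ × 8.872 × 10^-23) = 17.18 g/cm³.

17.2 g/cm³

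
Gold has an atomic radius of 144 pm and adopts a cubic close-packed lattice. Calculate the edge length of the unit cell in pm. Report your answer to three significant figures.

407 pm

In an FCC lattice, atoms touch along the face diagonal, so √2·a = 4r.
a = 4r/√2 = 4 × 144 / 1.4142 = 407 pm.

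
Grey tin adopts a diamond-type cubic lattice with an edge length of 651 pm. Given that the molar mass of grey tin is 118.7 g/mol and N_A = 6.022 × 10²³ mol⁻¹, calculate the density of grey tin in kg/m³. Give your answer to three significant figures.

5720 kg/m³

A diamond cubic unit cell contains Z = 8 atoms.
Cell volume: a³ = (651 pm)³ = (6.510 × 10^-8 cm)³ = 2.759 × 10^-22 cm³.
ρ = Z·M/(N_A·a³) = 8 × 118.7 / (6.022 × 10²³ × 2.759 × 10^-22) = 5.716 g/cm³ = 5720 kg/m³.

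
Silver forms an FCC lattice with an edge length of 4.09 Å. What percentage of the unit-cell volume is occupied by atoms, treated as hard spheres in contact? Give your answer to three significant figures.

In an FCC lattice atoms touch along the face diagonal, so √2·a = 4r, so r = 0.3536a = 1.446 Å.
Packing fraction = Z·(4/3)πr³ / a³ = 4 × (4/3)π × (1.446)³ / (4.09)³ = 0.7405 = 74.0%.

74.0%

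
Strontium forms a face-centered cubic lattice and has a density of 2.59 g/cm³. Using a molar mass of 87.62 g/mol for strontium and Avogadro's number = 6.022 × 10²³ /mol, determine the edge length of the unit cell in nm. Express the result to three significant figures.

0.608 nm

With Z = 4 atoms per FCC cell, a³ = Z·M/(N_A·ρ) = 4 × 87.62 / (6.022 × 10²³ × 2.590 g/cm³) = 2.247 × 10^-22 cm³.
a = (2.247 × 10^-22)^(1/3) = 6.080 × 10^-8 cm = 0.608 nm.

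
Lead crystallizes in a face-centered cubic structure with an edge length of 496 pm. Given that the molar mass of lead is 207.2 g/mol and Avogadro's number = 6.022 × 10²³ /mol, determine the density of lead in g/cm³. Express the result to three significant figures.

An FCC unit cell contains Z = 4 atoms.
Cell volume: a³ = (496 pm)³ = (4.960 × 10^-8 cm)³ = 1.220 × 10^-22 cm³.
ρ = Z·M/(N_A·a³) = 4 × 207.2 / (6.022 × 10²³ × 1.220 × 10^-22) = 11.28 g/cm³.

11.3 g/cm³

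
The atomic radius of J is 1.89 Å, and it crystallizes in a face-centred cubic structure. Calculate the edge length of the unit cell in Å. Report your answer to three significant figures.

5.35 Å

In an FCC lattice, atoms touch along the face diagonal, so √2·a = 4r.
a = 4r/√2 = 4 × 1.89 / 1.4142 = 5.35 Å.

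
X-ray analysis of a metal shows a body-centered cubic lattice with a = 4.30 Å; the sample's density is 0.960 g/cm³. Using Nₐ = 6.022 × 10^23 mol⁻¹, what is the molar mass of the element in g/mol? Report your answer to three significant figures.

23.0 g/mol

A BCC cell has Z = 2 atoms; a = 4.300 × 10^-8 cm.
M = ρ·N_A·a³/Z = 0.960 × 6.022 × 10²³ × 7.951 × 10^-23 / 2 = 23.0 g/mol.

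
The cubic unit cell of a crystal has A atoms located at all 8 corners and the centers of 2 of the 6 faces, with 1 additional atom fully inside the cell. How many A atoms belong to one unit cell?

3

Corner atoms are shared by 8 cells (1/8 each), face atoms by 2 (1/2 each), interior atoms are unshared.
Net atoms = 8 × 1/8 + 2 × 1/2 + 1 = 1 + 1 + 1 = 3.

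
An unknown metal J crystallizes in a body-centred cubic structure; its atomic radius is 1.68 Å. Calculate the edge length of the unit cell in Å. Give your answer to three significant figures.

In a BCC lattice, atoms touch along the body diagonal, so √3·a = 4r.
a = 4r/√3 = 4 × 1.68 / 1.7321 = 3.88 Å.

3.88 Å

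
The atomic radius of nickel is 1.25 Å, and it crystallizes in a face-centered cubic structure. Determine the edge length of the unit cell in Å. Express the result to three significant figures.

In an FCC lattice, atoms touch along the face diagonal, so √2·a = 4r.
a = 4r/√2 = 4 × 1.25 / 1.4142 = 3.54 Å.

3.54 Å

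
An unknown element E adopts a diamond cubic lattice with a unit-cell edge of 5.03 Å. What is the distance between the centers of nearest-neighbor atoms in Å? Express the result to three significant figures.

2.18 Å

In a diamond cubic structure, nearest neighbors lie along the body diagonal with √3·a = 8r; the nearest-neighbor distance equals 2r = 0.4330·a.
d = 0.4330 × 5.03 = 2.18 Å.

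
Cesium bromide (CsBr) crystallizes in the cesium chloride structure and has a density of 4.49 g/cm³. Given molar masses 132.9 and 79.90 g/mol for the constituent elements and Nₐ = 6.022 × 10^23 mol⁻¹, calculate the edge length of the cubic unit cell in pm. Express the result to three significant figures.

429 pm

M(CsBr) = 212.8 g/mol; Z = 1 formula unit per cell.
a³ = Z·M/(N_A·ρ) = 1 × 212.8 / (6.022 × 10²³ × 4.49) = 7.870 × 10^-23 cm³, so a = 4.285 × 10^-8 cm = 429 pm.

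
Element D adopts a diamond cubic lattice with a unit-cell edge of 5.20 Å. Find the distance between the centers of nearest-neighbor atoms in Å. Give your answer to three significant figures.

2.25 Å

In a diamond cubic structure, nearest neighbors lie along the body diagonal with √3·a = 8r; the nearest-neighbor distance equals 2r = 0.4330·a.
d = 0.4330 × 5.20 = 2.25 Å.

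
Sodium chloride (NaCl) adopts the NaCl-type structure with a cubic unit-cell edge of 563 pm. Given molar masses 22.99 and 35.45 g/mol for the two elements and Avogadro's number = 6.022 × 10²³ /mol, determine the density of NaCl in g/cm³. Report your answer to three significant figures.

The NaCl-type structure contains Z = 4 formula units per cell; M(NaCl) = 22.99 + 35.45 = 58.44 g/mol.
a³ = (5.630 × 10^-8 cm)³ = 1.785 × 10^-22 cm³.
ρ = 4 × 58.44 / (6.022 × 10²³ × 1.785 × 10^-22) = 2.175 g/cm³.

2.18 g/cm³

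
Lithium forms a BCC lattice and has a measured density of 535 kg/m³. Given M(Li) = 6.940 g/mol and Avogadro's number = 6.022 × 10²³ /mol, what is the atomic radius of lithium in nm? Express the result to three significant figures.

For a BCC cell (Z = 2), a³ = Z·M/(N_A·ρ) = 2 × 6.940 / (6.022 × 10²³ × 0.5350) = 4.308 × 10^-23 cm³, so a = 3.506 × 10^-8 cm = 0.3506 nm.
Atoms touch along the body diagonal, so √3·a = 4r, so r = 0.4330 × a = 0.152 nm.

0.152 nm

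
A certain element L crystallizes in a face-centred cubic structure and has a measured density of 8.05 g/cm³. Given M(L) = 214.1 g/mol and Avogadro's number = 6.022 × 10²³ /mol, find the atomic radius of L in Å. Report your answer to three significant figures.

For an FCC cell (Z = 4), a³ = Z·M/(N_A·ρ) = 4 × 214.1 / (6.022 × 10²³ × 8.050) = 1.767 × 10^-22 cm³, so a = 5.611 × 10^-8 cm = 5.611 Å.
Atoms touch along the face diagonal, so √2·a = 4r, so r = 0.3536 × a = 1.98 Å.

1.98 Å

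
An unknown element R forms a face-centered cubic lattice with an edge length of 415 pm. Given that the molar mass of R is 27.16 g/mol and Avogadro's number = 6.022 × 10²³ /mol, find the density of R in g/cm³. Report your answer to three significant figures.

2.52 g/cm³

An FCC unit cell contains Z = 4 atoms.
Cell volume: a³ = (415 pm)³ = (4.150 × 10^-8 cm)³ = 7.147 × 10^-23 cm³.
ρ = Z·M/(N_A·a³) = 4 × 27.16 / (6.022 × 10²³ × 7.147 × 10^-23) = 2.524 g/cm³.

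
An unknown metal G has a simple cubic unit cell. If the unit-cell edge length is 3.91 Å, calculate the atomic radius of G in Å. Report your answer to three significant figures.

In a simple cubic lattice, atoms touch along the cell edge, so a = 2r.
r = a/2 = 3.91/2 = 1.96 Å.

1.96 Å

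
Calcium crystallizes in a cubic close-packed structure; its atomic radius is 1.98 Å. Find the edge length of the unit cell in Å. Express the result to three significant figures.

In an FCC lattice, atoms touch along the face diagonal, so √2·a = 4r.
a = 4r/√2 = 4 × 1.98 / 1.4142 = 5.60 Å.

5.60 Å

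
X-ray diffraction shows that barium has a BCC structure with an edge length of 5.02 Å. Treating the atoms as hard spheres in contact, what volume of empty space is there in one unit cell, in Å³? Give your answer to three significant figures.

In a BCC lattice atoms touch along the body diagonal, so √3·a = 4r, so r = 0.4330a = 2.174 Å.
V_cell = a³ = 126.5 Å³; V_atoms = 2 × (4/3)πr³ = 86.05 Å³.
Empty space = 126.5 − 86.05 = 40.5 Å³.

40.5 Å³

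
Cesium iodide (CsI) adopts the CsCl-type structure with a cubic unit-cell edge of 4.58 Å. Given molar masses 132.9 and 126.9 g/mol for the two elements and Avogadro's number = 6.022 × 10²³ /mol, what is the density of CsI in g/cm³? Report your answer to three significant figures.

4.49 g/cm³

The CsCl-type structure contains Z = 1 formula unit per cell; M(CsI) = 132.9 + 126.9 = 259.8 g/mol.
a³ = (4.580 × 10^-8 cm)³ = 9.607 × 10^-23 cm³.
ρ = 1 × 259.8 / (6.022 × 10²³ × 9.607 × 10^-23) = 4.491 g/cm³.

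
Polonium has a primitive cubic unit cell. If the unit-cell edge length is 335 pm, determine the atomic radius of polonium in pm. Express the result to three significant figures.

In a simple cubic lattice, atoms touch along the cell edge, so a = 2r.
r = a/2 = 335/2 = 168 pm.

168 pm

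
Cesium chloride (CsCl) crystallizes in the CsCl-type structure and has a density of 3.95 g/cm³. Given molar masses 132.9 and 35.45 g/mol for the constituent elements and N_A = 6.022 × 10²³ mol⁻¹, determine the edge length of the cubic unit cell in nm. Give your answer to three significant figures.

M(CsCl) = 168.35 g/mol; Z = 1 formula unit per cell.
a³ = Z·M/(N_A·ρ) = 1 × 168.35 / (6.022 × 10²³ × 3.95) = 7.077 × 10^-23 cm³, so a = 4.136 × 10^-8 cm = 0.414 nm.

0.414 nm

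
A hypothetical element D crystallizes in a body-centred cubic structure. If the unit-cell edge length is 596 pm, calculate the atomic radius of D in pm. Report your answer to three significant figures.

In a BCC lattice, atoms touch along the body diagonal, so √3·a = 4r.
r = √3·a/4 = 1.7321 × 596 / 4 = 258 pm.

258 pm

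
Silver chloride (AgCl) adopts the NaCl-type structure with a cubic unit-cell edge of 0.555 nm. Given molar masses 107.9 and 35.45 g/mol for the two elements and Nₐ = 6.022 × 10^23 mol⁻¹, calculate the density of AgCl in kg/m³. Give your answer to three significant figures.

5570 kg/m³

The NaCl-type structure contains Z = 4 formula units per cell; M(AgCl) = 107.9 + 35.45 = 143.35 g/mol.
a³ = (5.550 × 10^-8 cm)³ = 1.710 × 10^-22 cm³.
ρ = 4 × 143.35 / (6.022 × 10²³ × 1.710 × 10^-22) = 5.570 g/cm³ = 5570 kg/m³.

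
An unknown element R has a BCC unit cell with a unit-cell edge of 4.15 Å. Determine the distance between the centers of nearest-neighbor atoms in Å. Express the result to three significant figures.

In a BCC structure, atoms touch along the body diagonal, so √3·a = 4r; the nearest-neighbor distance equals 2r = 0.8660·a.
d = 0.8660 × 4.15 = 3.59 Å.

3.59 Å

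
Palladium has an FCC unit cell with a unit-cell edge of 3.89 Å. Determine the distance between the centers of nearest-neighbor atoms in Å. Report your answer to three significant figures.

In an FCC structure, atoms touch along the face diagonal, so √2·a = 4r; the nearest-neighbor distance equals 2r = 0.7071·a.
d = 0.7071 × 3.89 = 2.75 Å.

2.75 Å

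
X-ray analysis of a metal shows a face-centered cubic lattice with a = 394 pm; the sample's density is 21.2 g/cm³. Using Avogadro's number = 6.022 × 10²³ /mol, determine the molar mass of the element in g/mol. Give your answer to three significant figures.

195 g/mol

An FCC cell has Z = 4 atoms; a = 3.940 × 10^-8 cm.
M = ρ·N_A·a³/Z = 21.2 × 6.022 × 10²³ × 6.116 × 10^-23 / 4 = 195 g/mol.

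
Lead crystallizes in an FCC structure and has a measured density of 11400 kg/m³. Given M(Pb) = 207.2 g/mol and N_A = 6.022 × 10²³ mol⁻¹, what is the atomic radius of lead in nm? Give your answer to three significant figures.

For an FCC cell (Z = 4), a³ = Z·M/(N_A·ρ) = 4 × 207.2 / (6.022 × 10²³ × 11.40) = 1.207 × 10^-22 cm³, so a = 4.942 × 10^-8 cm = 0.4942 nm.
Atoms touch along the face diagonal, so √2·a = 4r, so r = 0.3536 × a = 0.175 nm.

0.175 nm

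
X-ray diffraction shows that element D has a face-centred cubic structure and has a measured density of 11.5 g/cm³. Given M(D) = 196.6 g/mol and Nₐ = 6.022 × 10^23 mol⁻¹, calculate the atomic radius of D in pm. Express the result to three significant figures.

171 pm

For an FCC cell (Z = 4), a³ = Z·M/(N_A·ρ) = 4 × 196.6 / (6.022 × 10²³ × 11.50) = 1.136 × 10^-22 cm³, so a = 4.842 × 10^-8 cm = 484.2 pm.
Atoms touch along the face diagonal, so √2·a = 4r, so r = 0.3536 × a = 171 pm.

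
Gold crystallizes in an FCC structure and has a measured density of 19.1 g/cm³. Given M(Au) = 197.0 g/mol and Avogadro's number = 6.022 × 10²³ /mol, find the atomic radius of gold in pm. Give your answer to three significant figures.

For an FCC cell (Z = 4), a³ = Z·M/(N_A·ρ) = 4 × 197.0 / (6.022 × 10²³ × 19.10) = 6.851 × 10^-23 cm³, so a = 4.092 × 10^-8 cm = 409.2 pm.
Atoms touch along the face diagonal, so √2·a = 4r, so r = 0.3536 × a = 145 pm.

145 pm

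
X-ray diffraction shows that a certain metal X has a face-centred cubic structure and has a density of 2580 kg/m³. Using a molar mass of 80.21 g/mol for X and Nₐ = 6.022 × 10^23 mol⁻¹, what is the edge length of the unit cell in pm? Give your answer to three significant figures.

591 pm

With Z = 4 atoms per FCC cell, a³ = Z·M/(N_A·ρ) = 4 × 80.21 / (6.022 × 10²³ × 2.580 g/cm³) = 2.065 × 10^-22 cm³.
a = (2.065 × 10^-22)^(1/3) = 5.911 × 10^-8 cm = 591 pm.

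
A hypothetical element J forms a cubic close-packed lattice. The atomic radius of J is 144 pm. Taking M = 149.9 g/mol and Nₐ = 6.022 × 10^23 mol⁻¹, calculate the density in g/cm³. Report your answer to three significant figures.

14.7 g/cm³

In an FCC lattice, atoms touch along the face diagonal, so √2·a = 4r, giving a = 407.3 pm = 4.073 × 10^-8 cm.
With Z = 4, ρ = Z·M/(N_A·a³) = 4 × 149.9 / (6.022 × 10²³ × 6.757 × 10^-23) = 14.74 g/cm³.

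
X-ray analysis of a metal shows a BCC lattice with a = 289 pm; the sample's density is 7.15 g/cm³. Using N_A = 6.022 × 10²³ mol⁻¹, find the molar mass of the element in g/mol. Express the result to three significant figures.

A BCC cell has Z = 2 atoms; a = 2.890 × 10^-8 cm.
M = ρ·N_A·a³/Z = 7.15 × 6.022 × 10²³ × 2.414 × 10^-23 / 2 = 52.0 g/mol.

52.0 g/mol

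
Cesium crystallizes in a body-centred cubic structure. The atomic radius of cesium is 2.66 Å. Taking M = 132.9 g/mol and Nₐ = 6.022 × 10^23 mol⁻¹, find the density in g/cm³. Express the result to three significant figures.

1.90 g/cm³

In a BCC lattice, atoms touch along the body diagonal, so √3·a = 4r, giving a = 6.143 Å = 6.143 × 10^-8 cm.
With Z = 2, ρ = Z·M/(N_A·a³) = 2 × 132.9 / (6.022 × 10²³ × 2.318 × 10^-22) = 1.904 g/cm³.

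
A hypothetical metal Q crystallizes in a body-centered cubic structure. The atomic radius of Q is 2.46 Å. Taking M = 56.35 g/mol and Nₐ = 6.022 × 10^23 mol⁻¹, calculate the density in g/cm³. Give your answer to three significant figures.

1.02 g/cm³

In a BCC lattice, atoms touch along the body diagonal, so √3·a = 4r, giving a = 5.681 Å = 5.681 × 10^-8 cm.
With Z = 2, ρ = Z·M/(N_A·a³) = 2 × 56.35 / (6.022 × 10²³ × 1.834 × 10^-22) = 1.021 g/cm³.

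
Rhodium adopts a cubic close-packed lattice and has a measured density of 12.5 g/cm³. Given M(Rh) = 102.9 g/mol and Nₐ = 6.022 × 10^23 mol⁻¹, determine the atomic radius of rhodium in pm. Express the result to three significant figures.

134 pm

For an FCC cell (Z = 4), a³ = Z·M/(N_A·ρ) = 4 × 102.9 / (6.022 × 10²³ × 12.50) = 5.468 × 10^-23 cm³, so a = 3.796 × 10^-8 cm = 379.6 pm.
Atoms touch along the face diagonal, so √2·a = 4r, so r = 0.3536 × a = 134 pm.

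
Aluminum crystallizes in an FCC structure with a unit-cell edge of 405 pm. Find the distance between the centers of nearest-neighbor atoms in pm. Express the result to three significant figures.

In an FCC structure, atoms touch along the face diagonal, so √2·a = 4r; the nearest-neighbor distance equals 2r = 0.7071·a.
d = 0.7071 × 405 = 286 pm.

286 pm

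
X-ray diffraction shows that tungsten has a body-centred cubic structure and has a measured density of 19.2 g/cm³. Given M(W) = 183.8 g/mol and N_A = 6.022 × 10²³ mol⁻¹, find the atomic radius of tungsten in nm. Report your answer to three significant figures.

For a BCC cell (Z = 2), a³ = Z·M/(N_A·ρ) = 2 × 183.8 / (6.022 × 10²³ × 19.20) = 3.179 × 10^-23 cm³, so a = 3.168 × 10^-8 cm = 0.3168 nm.
Atoms touch along the body diagonal, so √3·a = 4r, so r = 0.4330 × a = 0.137 nm.

0.137 nm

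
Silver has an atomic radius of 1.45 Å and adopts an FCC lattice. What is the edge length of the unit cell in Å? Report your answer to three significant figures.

4.10 Å

In an FCC lattice, atoms touch along the face diagonal, so √2·a = 4r.
a = 4r/√2 = 4 × 1.45 / 1.4142 = 4.10 Å.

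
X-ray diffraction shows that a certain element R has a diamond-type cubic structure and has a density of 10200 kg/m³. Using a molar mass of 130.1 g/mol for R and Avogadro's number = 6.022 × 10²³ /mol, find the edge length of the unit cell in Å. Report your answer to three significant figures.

With Z = 8 atoms per diamond cubic cell, a³ = Z·M/(N_A·ρ) = 8 × 130.1 / (6.022 × 10²³ × 10.20 g/cm³) = 1.694 × 10^-22 cm³.
a = (1.694 × 10^-22)^(1/3) = 5.534 × 10^-8 cm = 5.53 Å.

5.53 Å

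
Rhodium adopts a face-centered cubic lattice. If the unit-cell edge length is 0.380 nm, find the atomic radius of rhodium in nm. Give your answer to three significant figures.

In an FCC lattice, atoms touch along the face diagonal, so √2·a = 4r.
r = √2·a/4 = 1.4142 × 0.380 / 4 = 0.134 nm.

0.134 nm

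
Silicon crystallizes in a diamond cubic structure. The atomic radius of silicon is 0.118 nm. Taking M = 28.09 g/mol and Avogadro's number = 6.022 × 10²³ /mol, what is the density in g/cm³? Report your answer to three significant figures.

In a diamond cubic lattice, nearest neighbors lie along the body diagonal with √3·a = 8r, giving a = 0.5450 nm = 5.450 × 10^-8 cm.
With Z = 8, ρ = Z·M/(N_A·a³) = 8 × 28.09 / (6.022 × 10²³ × 1.619 × 10^-22) = 2.305 g/cm³.

2.30 g/cm³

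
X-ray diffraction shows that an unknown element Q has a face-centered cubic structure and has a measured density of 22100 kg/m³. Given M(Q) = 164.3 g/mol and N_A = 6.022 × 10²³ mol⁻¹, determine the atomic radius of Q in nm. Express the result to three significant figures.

0.130 nm

For an FCC cell (Z = 4), a³ = Z·M/(N_A·ρ) = 4 × 164.3 / (6.022 × 10²³ × 22.10) = 4.938 × 10^-23 cm³, so a = 3.669 × 10^-8 cm = 0.3669 nm.
Atoms touch along the face diagonal, so √2·a = 4r, so r = 0.3536 × a = 0.130 nm.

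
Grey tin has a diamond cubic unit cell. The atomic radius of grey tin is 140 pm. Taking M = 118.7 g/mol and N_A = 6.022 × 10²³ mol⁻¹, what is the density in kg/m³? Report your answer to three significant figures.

5830 kg/m³

In a diamond cubic lattice, nearest neighbors lie along the body diagonal with √3·a = 8r, giving a = 646.6 pm = 6.466 × 10^-8 cm.
With Z = 8, ρ = Z·M/(N_A·a³) = 8 × 118.7 / (6.022 × 10²³ × 2.704 × 10^-22) = 5.832 g/cm³ = 5830 kg/m³.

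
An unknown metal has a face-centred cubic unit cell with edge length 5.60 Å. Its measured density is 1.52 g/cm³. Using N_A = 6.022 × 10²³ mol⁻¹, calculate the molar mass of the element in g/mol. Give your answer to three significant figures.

40.2 g/mol

An FCC cell has Z = 4 atoms; a = 5.600 × 10^-8 cm.
M = ρ·N_A·a³/Z = 1.52 × 6.022 × 10²³ × 1.756 × 10^-22 / 4 = 40.2 g/mol.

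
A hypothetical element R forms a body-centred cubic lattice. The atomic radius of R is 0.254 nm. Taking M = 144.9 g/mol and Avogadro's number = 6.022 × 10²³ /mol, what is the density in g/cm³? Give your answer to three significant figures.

In a BCC lattice, atoms touch along the body diagonal, so √3·a = 4r, giving a = 0.5866 nm = 5.866 × 10^-8 cm.
With Z = 2, ρ = Z·M/(N_A·a³) = 2 × 144.9 / (6.022 × 10²³ × 2.018 × 10^-22) = 2.384 g/cm³.

2.38 g/cm³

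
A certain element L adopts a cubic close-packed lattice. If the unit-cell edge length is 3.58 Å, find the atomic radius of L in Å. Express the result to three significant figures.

In an FCC lattice, atoms touch along the face diagonal, so √2·a = 4r.
r = √2·a/4 = 1.4142 × 3.58 / 4 = 1.27 Å.

1.27 Å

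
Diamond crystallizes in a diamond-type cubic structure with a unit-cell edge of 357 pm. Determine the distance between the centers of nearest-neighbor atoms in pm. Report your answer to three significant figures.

155 pm

In a diamond cubic structure, nearest neighbors lie along the body diagonal with √3·a = 8r; the nearest-neighbor distance equals 2r = 0.4330·a.
d = 0.4330 × 357 = 155 pm.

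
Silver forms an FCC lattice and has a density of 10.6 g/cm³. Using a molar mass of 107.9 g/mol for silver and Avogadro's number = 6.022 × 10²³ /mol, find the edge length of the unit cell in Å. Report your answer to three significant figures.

With Z = 4 atoms per FCC cell, a³ = Z·M/(N_A·ρ) = 4 × 107.9 / (6.022 × 10²³ × 10.60 g/cm³) = 6.761 × 10^-23 cm³.
a = (6.761 × 10^-23)^(1/3) = 4.074 × 10^-8 cm = 4.07 Å.

4.07 Å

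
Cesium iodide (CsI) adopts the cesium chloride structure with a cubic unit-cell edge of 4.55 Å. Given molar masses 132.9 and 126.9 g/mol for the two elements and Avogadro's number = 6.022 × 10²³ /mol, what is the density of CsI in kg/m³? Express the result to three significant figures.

The cesium chloride structure contains Z = 1 formula unit per cell; M(CsI) = 132.9 + 126.9 = 259.8 g/mol.
a³ = (4.550 × 10^-8 cm)³ = 9.420 × 10^-23 cm³.
ρ = 1 × 259.8 / (6.022 × 10²³ × 9.420 × 10^-23) = 4.580 g/cm³ = 4580 kg/m³.

4580 kg/m³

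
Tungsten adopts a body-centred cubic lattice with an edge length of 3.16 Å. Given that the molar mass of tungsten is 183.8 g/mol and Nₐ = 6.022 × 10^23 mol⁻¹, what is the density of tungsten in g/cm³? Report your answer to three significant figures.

19.3 g/cm³

A BCC unit cell contains Z = 2 atoms.
Cell volume: a³ = (3.16 Å)³ = (3.160 × 10^-8 cm)³ = 3.155 × 10^-23 cm³.
ρ = Z·M/(N_A·a³) = 2 × 183.8 / (6.022 × 10²³ × 3.155 × 10^-23) = 19.35 g/cm³.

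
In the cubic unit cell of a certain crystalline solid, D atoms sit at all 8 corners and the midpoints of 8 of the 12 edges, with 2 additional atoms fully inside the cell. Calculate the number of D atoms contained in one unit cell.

5

Corner atoms are shared by 8 cells (1/8 each), edge atoms by 4 (1/4 each), interior atoms are unshared.
Net atoms = 8 × 1/8 + 8 × 1/4 + 2 = 1 + 2 + 2 = 5.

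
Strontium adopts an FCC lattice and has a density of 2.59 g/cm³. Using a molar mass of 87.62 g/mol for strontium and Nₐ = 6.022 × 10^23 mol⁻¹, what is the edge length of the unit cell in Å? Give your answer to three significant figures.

With Z = 4 atoms per FCC cell, a³ = Z·M/(N_A·ρ) = 4 × 87.62 / (6.022 × 10²³ × 2.590 g/cm³) = 2.247 × 10^-22 cm³.
a = (2.247 × 10^-22)^(1/3) = 6.080 × 10^-8 cm = 6.08 Å.

6.08 Å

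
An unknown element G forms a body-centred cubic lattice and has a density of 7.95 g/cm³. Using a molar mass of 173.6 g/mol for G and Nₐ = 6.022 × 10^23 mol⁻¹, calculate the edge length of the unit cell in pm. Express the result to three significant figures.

With Z = 2 atoms per BCC cell, a³ = Z·M/(N_A·ρ) = 2 × 173.6 / (6.022 × 10²³ × 7.950 g/cm³) = 7.252 × 10^-23 cm³.
a = (7.252 × 10^-23)^(1/3) = 4.170 × 10^-8 cm = 417 pm.

417 pm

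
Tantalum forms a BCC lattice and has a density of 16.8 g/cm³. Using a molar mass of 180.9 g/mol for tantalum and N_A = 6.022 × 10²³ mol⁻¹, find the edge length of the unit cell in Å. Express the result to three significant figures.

3.29 Å

With Z = 2 atoms per BCC cell, a³ = Z·M/(N_A·ρ) = 2 × 180.9 / (6.022 × 10²³ × 16.80 g/cm³) = 3.576 × 10^-23 cm³.
a = (3.576 × 10^-23)^(1/3) = 3.295 × 10^-8 cm = 3.29 Å.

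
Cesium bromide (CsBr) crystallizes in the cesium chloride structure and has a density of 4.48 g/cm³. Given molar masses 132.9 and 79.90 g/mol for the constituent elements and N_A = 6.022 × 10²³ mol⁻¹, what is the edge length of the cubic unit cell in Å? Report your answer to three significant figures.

4.29 Å

M(CsBr) = 212.8 g/mol; Z = 1 formula unit per cell.
a³ = Z·M/(N_A·ρ) = 1 × 212.8 / (6.022 × 10²³ × 4.48) = 7.888 × 10^-23 cm³, so a = 4.289 × 10^-8 cm = 4.29 Å.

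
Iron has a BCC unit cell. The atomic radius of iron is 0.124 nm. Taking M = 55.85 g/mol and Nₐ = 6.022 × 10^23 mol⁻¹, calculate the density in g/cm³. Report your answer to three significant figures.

In a BCC lattice, atoms touch along the body diagonal, so √3·a = 4r, giving a = 0.2864 nm = 2.864 × 10^-8 cm.
With Z = 2, ρ = Z·M/(N_A·a³) = 2 × 55.85 / (6.022 × 10²³ × 2.348 × 10^-23) = 7.899 g/cm³.

7.90 g/cm³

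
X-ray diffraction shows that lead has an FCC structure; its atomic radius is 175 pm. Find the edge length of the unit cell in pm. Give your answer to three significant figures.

In an FCC lattice, atoms touch along the face diagonal, so √2·a = 4r.
a = 4r/√2 = 4 × 175 / 1.4142 = 495 pm.

495 pm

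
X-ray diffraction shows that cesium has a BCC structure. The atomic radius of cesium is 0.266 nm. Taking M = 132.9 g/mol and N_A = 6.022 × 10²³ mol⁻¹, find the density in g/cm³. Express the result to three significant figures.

1.90 g/cm³

In a BCC lattice, atoms touch along the body diagonal, so √3·a = 4r, giving a = 0.6143 nm = 6.143 × 10^-8 cm.
With Z = 2, ρ = Z·M/(N_A·a³) = 2 × 132.9 / (6.022 × 10²³ × 2.318 × 10^-22) = 1.904 g/cm³.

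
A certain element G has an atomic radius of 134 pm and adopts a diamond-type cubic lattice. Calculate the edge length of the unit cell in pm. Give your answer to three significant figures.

In a diamond cubic lattice, nearest neighbors lie along the body diagonal with √3·a = 8r.
a = 8r/√3 = 8 × 134 / 1.7321 = 619 pm.

619 pm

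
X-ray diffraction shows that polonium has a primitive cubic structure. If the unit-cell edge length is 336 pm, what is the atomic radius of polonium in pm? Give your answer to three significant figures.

In a simple cubic lattice, atoms touch along the cell edge, so a = 2r.
r = a/2 = 336/2 = 168 pm.

168 pm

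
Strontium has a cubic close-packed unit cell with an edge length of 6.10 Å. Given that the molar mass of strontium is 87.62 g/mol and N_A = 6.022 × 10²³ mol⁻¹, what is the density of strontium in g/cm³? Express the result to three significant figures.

2.56 g/cm³

An FCC unit cell contains Z = 4 atoms.
Cell volume: a³ = (6.10 Å)³ = (6.100 × 10^-8 cm)³ = 2.270 × 10^-22 cm³.
ρ = Z·M/(N_A·a³) = 4 × 87.62 / (6.022 × 10²³ × 2.270 × 10^-22) = 2.564 g/cm³.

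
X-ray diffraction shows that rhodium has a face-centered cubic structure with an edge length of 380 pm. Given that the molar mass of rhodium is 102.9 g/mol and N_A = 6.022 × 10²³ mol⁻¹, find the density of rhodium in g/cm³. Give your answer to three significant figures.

An FCC unit cell contains Z = 4 atoms.
Cell volume: a³ = (380 pm)³ = (3.800 × 10^-8 cm)³ = 5.487 × 10^-23 cm³.
ρ = Z·M/(N_A·a³) = 4 × 102.9 / (6.022 × 10²³ × 5.487 × 10^-23) = 12.46 g/cm³.

12.5 g/cm³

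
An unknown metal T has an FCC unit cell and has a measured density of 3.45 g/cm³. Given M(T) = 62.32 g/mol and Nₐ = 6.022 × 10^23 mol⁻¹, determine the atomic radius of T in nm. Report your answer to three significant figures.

For an FCC cell (Z = 4), a³ = Z·M/(N_A·ρ) = 4 × 62.32 / (6.022 × 10²³ × 3.450) = 1.200 × 10^-22 cm³, so a = 4.932 × 10^-8 cm = 0.4932 nm.
Atoms touch along the face diagonal, so √2·a = 4r, so r = 0.3536 × a = 0.174 nm.

0.174 nm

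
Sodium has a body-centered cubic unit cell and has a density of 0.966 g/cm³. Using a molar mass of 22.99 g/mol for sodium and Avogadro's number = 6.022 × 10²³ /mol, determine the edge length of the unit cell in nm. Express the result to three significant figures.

0.429 nm

With Z = 2 atoms per BCC cell, a³ = Z·M/(N_A·ρ) = 2 × 22.99 / (6.022 × 10²³ × 0.9660 g/cm³) = 7.904 × 10^-23 cm³.
a = (7.904 × 10^-23)^(1/3) = 4.292 × 10^-8 cm = 0.429 nm.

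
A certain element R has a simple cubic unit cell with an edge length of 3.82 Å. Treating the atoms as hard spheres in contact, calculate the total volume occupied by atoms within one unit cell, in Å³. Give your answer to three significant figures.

In a simple cubic lattice atoms touch along the cell edge, so a = 2r, so r = 0.5000a = 1.910 Å.
V_atoms = Z × (4/3)πr³ = 1 × (4/3)π × (1.910)³ = 29.2 Å³.

29.2 Å³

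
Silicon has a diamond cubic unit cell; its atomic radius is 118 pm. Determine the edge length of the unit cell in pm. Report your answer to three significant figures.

In a diamond cubic lattice, nearest neighbors lie along the body diagonal with √3·a = 8r.
a = 8r/√3 = 8 × 118 / 1.7321 = 545 pm.

545 pm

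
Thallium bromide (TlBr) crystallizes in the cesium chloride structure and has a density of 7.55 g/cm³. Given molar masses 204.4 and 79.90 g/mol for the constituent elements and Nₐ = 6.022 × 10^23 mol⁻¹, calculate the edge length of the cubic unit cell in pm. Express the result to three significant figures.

M(TlBr) = 284.3 g/mol; Z = 1 formula unit per cell.
a³ = Z·M/(N_A·ρ) = 1 × 284.3 / (6.022 × 10²³ × 7.55) = 6.253 × 10^-23 cm³, so a = 3.969 × 10^-8 cm = 397 pm.

397 pm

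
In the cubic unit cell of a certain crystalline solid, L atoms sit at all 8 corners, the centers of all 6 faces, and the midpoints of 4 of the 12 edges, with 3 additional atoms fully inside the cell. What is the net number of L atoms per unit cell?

Corner atoms are shared by 8 cells (1/8 each), face atoms by 2 (1/2 each), edge atoms by 4 (1/4 each), interior atoms are unshared.
Net atoms = 8 × 1/8 + 6 × 1/2 + 4 × 1/4 + 3 = 1 + 3 + 1 + 3 = 8.

8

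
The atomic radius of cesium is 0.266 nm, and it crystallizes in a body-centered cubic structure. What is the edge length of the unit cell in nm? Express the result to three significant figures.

In a BCC lattice, atoms touch along the body diagonal, so √3·a = 4r.
a = 4r/√3 = 4 × 0.266 / 1.7321 = 0.614 nm.

0.614 nm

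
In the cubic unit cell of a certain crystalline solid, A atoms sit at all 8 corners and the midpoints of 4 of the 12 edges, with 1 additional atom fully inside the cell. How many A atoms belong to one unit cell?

3

Corner atoms are shared by 8 cells (1/8 each), edge atoms by 4 (1/4 each), interior atoms are unshared.
Net atoms = 8 × 1/8 + 4 × 1/4 + 1 = 1 + 1 + 1 = 3.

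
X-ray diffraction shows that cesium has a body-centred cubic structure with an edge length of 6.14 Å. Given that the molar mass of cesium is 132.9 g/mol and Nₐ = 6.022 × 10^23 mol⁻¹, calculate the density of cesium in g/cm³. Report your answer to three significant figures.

A BCC unit cell contains Z = 2 atoms.
Cell volume: a³ = (6.14 Å)³ = (6.140 × 10^-8 cm)³ = 2.315 × 10^-22 cm³.
ρ = Z·M/(N_A·a³) = 2 × 132.9 / (6.022 × 10²³ × 2.315 × 10^-22) = 1.907 g/cm³.

1.91 g/cm³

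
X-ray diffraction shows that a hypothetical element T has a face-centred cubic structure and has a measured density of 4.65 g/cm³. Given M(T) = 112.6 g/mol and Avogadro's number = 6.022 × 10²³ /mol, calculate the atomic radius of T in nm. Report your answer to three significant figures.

0.192 nm

For an FCC cell (Z = 4), a³ = Z·M/(N_A·ρ) = 4 × 112.6 / (6.022 × 10²³ × 4.650) = 1.608 × 10^-22 cm³, so a = 5.438 × 10^-8 cm = 0.5438 nm.
Atoms touch along the face diagonal, so √2·a = 4r, so r = 0.3536 × a = 0.192 nm.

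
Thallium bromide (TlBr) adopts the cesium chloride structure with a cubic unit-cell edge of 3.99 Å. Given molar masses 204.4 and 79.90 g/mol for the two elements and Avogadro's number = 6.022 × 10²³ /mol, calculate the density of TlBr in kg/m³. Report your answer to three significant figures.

7430 kg/m³

The cesium chloride structure contains Z = 1 formula unit per cell; M(TlBr) = 204.4 + 79.90 = 284.3 g/mol.
a³ = (3.990 × 10^-8 cm)³ = 6.352 × 10^-23 cm³.
ρ = 1 × 284.3 / (6.022 × 10²³ × 6.352 × 10^-23) = 7.432 g/cm³ = 7430 kg/m³.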